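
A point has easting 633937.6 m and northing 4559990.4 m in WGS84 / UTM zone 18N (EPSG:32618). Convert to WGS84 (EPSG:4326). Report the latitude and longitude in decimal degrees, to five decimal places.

lat 41.18020°, lon -73.40310°

Zone 18N: λ₀ = -75°, k₀ = 0.9996, false easting 500000 m.
Meridian distance M = (N − FN)/k₀ = 4561815.1 m.
Inverse transverse Mercator on WGS84 gives φ = 41.18019988°, λ = -73.40310042°.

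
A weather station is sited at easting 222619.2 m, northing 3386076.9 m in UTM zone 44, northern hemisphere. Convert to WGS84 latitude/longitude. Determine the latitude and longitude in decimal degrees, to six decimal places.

lat 30.575100°, lon 78.107800°

Zone 44N: λ₀ = 81°, k₀ = 0.9996, false easting 500000 m.
Meridian distance M = (N − FN)/k₀ = 3387431.9 m.
Inverse transverse Mercator on WGS84 gives φ = 30.57510000°, λ = 78.10780040°.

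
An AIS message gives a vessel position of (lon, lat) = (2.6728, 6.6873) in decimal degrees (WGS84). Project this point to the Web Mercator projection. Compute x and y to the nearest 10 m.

Web Mercator is spherical with R = a = 6378137 m.
x = R·λ = 6378137 × 0.046649160 = 297534.735 m.
y = R·ln tan(π/4 + φ/2) = 6378137 × 0.116981301 = 746122.767 m.

x 297530 m, y 746120 m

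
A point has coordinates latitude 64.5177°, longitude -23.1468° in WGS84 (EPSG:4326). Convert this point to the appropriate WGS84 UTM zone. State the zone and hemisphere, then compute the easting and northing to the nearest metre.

Longitude -23.1468° lies in the 6° band [-24°, -18°), giving zone 27; latitude is north of the equator, so 27N.
Zone 27 central meridian λ₀ = 6×27 − 183 = -21°; Δλ = -2.1468°.
Transverse Mercator on WGS84 with k₀ = 0.9996 gives E = 396957.628 m, N = 7156447.880 m.

Zone 27N: E 396958 m, N 7156448 m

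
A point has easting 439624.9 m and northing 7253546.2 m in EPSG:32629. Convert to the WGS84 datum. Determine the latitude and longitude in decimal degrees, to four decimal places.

lat 65.3990°, lon -10.2998°

Zone 29N: λ₀ = -9°, k₀ = 0.9996, false easting 500000 m.
Meridian distance M = (N − FN)/k₀ = 7256448.8 m.
Inverse transverse Mercator on WGS84 gives φ = 65.39899969°, λ = -10.29980058°.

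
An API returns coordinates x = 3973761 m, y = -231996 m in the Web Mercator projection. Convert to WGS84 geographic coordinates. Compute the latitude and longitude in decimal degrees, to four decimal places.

R = 6378137 m. λ = x/R = 35.69690242°.
φ = 2·arctan(exp(y/R)) − 90° = 2·arctan(0.96428) − 90° = -2.08359613°.

lat -2.0836°, lon 35.6969°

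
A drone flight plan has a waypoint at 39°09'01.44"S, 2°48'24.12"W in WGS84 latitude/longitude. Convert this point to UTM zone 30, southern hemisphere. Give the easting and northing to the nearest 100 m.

E 516700 m, N 5666500 m

Zone 30 central meridian λ₀ = 6×30 − 183 = -3°; Δλ = +0.1933°.
Transverse Mercator on WGS84 with k₀ = 0.9996 gives E = 516702.699 m, N = 5666515.363 m.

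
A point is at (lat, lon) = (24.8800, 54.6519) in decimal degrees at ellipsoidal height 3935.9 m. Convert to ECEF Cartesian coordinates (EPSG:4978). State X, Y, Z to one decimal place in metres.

X 3351606.9 m, Y 4725228.0 m, Z 2668677.3 m

WGS84: a = 6378137 m, e² = 0.006694380; N(φ) = a/√(1−e²sin²φ) = 6381919.204 m.
X = (N+h)·cosφ·cosλ = 3351606.932 m; Y = (N+h)·cosφ·sinλ = 4725227.958 m; Z = (N(1−e²)+h)·sinφ = 2668677.275 m.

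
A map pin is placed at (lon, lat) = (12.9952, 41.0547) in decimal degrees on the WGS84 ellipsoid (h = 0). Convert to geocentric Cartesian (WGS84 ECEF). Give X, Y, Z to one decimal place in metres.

WGS84: a = 6378137 m, e² = 0.006694380; N(φ) = a/√(1−e²sin²φ) = 6387366.005 m.
X = (N+h)·cosφ·cosλ = 4693245.000 m; Y = (N+h)·cosφ·sinλ = 1083106.855 m; Z = (N(1−e²)+h)·sinφ = 4167005.915 m.

X 4693245.0 m, Y 1083106.9 m, Z 4167005.9 m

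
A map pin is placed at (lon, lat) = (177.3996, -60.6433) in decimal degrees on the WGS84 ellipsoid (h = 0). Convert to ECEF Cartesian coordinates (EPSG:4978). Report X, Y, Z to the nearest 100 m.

WGS84: a = 6378137 m, e² = 0.006694380; N(φ) = a/√(1−e²sin²φ) = 6394416.969 m.
X = (N+h)·cosφ·cosλ = -3131604.226 m; Y = (N+h)·cosφ·sinλ = 142227.224 m; Z = (N(1−e²)+h)·sinφ = -5535965.427 m.

X -3131600 m, Y 142200 m, Z -5536000 m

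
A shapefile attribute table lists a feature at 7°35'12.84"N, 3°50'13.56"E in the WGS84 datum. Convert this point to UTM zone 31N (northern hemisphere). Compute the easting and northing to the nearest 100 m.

E 592300 m, N 838700 m

Zone 31 central meridian λ₀ = 6×31 − 183 = 3°; Δλ = +0.8371°.
Transverse Mercator on WGS84 with k₀ = 0.9996 gives E = 592341.408 m, N = 838718.522 m.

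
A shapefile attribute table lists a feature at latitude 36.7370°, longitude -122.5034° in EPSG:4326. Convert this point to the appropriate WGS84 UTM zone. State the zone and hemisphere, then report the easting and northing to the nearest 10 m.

Longitude -122.5034° lies in the 6° band [-126°, -120°), giving zone 10; latitude is north of the equator, so 10N.
Zone 10 central meridian λ₀ = 6×10 − 183 = -123°; Δλ = +0.4966°.
Transverse Mercator on WGS84 with k₀ = 0.9996 gives E = 544337.389 m, N = 4065812.503 m.

Zone 10N: E 544340 m, N 4065810 m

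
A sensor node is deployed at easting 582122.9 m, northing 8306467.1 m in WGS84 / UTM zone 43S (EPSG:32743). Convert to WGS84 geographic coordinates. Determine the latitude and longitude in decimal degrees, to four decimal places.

Zone 43S: λ₀ = 75°, k₀ = 0.9996, false easting 500000 m, false northing 10000000 m.
Meridian distance M = (N − FN)/k₀ = -1694210.6 m.
Inverse transverse Mercator on WGS84 gives φ = -15.31699982°, λ = 75.76499988°.

lat -15.3170°, lon 75.7650°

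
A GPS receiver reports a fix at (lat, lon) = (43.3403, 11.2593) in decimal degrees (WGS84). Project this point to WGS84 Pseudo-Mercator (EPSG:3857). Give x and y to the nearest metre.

x 1253380 m, y 5363913 m

Web Mercator is spherical with R = a = 6378137 m.
x = R·λ = 6378137 × 0.196511856 = 1253379.543 m.
y = R·ln tan(π/4 + φ/2) = 6378137 × 0.840984327 = 5363913.256 m.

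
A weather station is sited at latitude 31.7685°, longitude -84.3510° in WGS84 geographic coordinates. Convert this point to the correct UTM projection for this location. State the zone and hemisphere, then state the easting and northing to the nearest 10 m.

Zone 16N: E 750880 m, N 3517830 m

Longitude -84.3510° lies in the 6° band [-90°, -84°), giving zone 16; latitude is north of the equator, so 16N.
Zone 16 central meridian λ₀ = 6×16 − 183 = -87°; Δλ = +2.6490°.
Transverse Mercator on WGS84 with k₀ = 0.9996 gives E = 750878.965 m, N = 3517830.869 m.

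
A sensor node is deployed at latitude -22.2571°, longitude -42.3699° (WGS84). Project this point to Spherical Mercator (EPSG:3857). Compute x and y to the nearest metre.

x -4716596 m, y -2542421 m

Web Mercator is spherical with R = a = 6378137 m.
x = R·λ = 6378137 × -0.739494259 = -4716595.693 m.
y = R·ln tan(π/4 + φ/2) = 6378137 × -0.398615031 = -2542421.278 m.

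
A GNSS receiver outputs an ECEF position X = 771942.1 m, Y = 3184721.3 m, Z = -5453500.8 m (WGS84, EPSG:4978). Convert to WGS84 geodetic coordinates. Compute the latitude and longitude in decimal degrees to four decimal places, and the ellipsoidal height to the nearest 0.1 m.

λ = atan2(Y, X) = 76.37490061°; p = √(X²+Y²) = 3276941.3 m.
Bowring's method on WGS84 (a = 6378137 m, b = 6356752.314 m) gives φ = -59.16850019°, h = -92.205 m.

lat -59.1685°, lon 76.3749°, h -92.2 m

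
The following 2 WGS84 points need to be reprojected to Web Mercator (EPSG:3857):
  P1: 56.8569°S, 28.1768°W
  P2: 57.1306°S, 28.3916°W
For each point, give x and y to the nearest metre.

P1: x -3136627 m, y -7730926 m; P2: x -3160538 m, y -7786859 m

Web Mercator: x = R·λ, y = R·ln tan(π/4+φ/2), R = 6378137 m.
P1 (-56.8569°, -28.1768°) → (-3136627.028, -7730926.345) m.
P2 (-57.1306°, -28.3916°) → (-3160538.455, -7786859.159) m.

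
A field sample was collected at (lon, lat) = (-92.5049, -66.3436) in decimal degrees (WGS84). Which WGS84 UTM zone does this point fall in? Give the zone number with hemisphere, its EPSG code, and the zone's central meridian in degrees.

Zone 15S (EPSG:32715), central meridian -93°

UTM zone = ⌊(λ + 180)/6⌋ + 1; -92.5049° ∈ [-96°, -90°) → zone 15.
Hemisphere: S (φ < 0).
Central meridian λ₀ = 6×15 − 183 = -93°.
EPSG code: 32715.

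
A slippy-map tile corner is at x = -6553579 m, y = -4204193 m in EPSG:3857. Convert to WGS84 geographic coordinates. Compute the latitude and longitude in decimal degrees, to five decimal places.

lat -35.29610°, lon -58.87180°

R = 6378137 m. λ = x/R = -58.87180181°.
φ = 2·arctan(exp(y/R)) − 90° = 2·arctan(0.51729) − 90° = -35.29609918°.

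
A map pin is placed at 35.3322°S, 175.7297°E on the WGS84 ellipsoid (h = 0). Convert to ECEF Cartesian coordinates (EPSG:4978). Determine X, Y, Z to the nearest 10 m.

WGS84: a = 6378137 m, e² = 0.006694380; N(φ) = a/√(1−e²sin²φ) = 6385289.122 m.
X = (N+h)·cosφ·cosλ = -5194738.569 m; Y = (N+h)·cosφ·sinλ = 387886.477 m; Z = (N(1−e²)+h)·sinφ = -3667995.691 m.

X -5194740 m, Y 387890 m, Z -3668000 m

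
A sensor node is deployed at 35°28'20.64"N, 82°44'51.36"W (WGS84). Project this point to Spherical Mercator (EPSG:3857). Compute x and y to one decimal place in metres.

x -9211420.7 m, y 4228265.2 m

Web Mercator is spherical with R = a = 6378137 m.
x = R·λ = 6378137 × -1.444218068 = -9211420.696 m.
y = R·ln tan(π/4 + φ/2) = 6378137 × 0.662931069 = 4228265.177 m.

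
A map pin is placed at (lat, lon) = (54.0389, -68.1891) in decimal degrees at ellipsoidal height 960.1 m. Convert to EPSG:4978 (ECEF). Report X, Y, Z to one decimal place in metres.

X 1394880.2 m, Y -3485526.0 m, Z 5140064.7 m

WGS84: a = 6378137 m, e² = 0.006694380; N(φ) = a/√(1−e²sin²φ) = 6392169.954 m.
X = (N+h)·cosφ·cosλ = 1394880.152 m; Y = (N+h)·cosφ·sinλ = -3485525.968 m; Z = (N(1−e²)+h)·sinφ = 5140064.742 m.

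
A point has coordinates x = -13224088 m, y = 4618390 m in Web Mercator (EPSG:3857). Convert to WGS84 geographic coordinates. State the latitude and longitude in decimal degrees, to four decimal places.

R = 6378137 m. λ = x/R = -118.79400369°.
φ = 2·arctan(exp(y/R)) − 90° = 2·arctan(2.06287) − 90° = 38.27530140°.

lat 38.2753°, lon -118.7940°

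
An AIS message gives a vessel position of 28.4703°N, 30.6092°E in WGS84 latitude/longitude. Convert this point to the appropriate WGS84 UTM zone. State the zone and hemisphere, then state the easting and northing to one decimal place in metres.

Zone 36N: E 265921.7 m, N 3151630.7 m

Longitude 30.6092° lies in the 6° band [30°, 36°), giving zone 36; latitude is north of the equator, so 36N.
Zone 36 central meridian λ₀ = 6×36 − 183 = 33°; Δλ = -2.3908°.
Transverse Mercator on WGS84 with k₀ = 0.9996 gives E = 265921.671 m, N = 3151630.660 m.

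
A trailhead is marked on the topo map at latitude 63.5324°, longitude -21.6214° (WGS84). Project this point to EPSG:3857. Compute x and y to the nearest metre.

Web Mercator is spherical with R = a = 6378137 m.
x = R·λ = 6378137 × -0.377364619 = -2406883.238 m.
y = R·ln tan(π/4 + φ/2) = 6378137 × 1.447445163 = 9232003.549 m.

x -2406883 m, y 9232004 m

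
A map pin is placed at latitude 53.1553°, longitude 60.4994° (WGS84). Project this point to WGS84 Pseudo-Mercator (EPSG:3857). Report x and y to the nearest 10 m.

x 6734760 m, y 7011780 m

Web Mercator is spherical with R = a = 6378137 m.
x = R·λ = 6378137 × 1.055913725 = 6734762.401 m.
y = R·ln tan(π/4 + φ/2) = 6378137 × 1.099345473 = 7011776.040 m.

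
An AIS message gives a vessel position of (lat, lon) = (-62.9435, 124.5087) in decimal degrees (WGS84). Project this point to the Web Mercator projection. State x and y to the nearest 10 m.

x 13860250 m, y -9086410 m

Web Mercator is spherical with R = a = 6378137 m.
x = R·λ = 6378137 × 2.173086762 = 13860245.083 m.
y = R·ln tan(π/4 + φ/2) = 6378137 × -1.424618249 = -9086410.367 m.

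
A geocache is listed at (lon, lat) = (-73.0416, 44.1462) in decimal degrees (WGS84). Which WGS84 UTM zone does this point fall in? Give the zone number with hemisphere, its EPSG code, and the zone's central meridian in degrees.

Zone 18N (EPSG:32618), central meridian -75°

UTM zone = ⌊(λ + 180)/6⌋ + 1; -73.0416° ∈ [-78°, -72°) → zone 18.
Hemisphere: N (φ ≥ 0).
Central meridian λ₀ = 6×18 − 183 = -75°.
EPSG code: 32618.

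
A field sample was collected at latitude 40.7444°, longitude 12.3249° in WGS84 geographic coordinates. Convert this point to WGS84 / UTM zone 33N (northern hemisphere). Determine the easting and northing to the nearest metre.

E 274141 m, N 4513826 m

Zone 33 central meridian λ₀ = 6×33 − 183 = 15°; Δλ = -2.6751°.
Transverse Mercator on WGS84 with k₀ = 0.9996 gives E = 274140.821 m, N = 4513826.374 m.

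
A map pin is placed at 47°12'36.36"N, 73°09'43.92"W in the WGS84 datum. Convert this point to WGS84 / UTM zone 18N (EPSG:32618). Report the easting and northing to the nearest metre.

Zone 18 central meridian λ₀ = 6×18 − 183 = -75°; Δλ = +1.8378°.
Transverse Mercator on WGS84 with k₀ = 0.9996 gives E = 639169.345 m, N = 5230150.396 m.

E 639169 m, N 5230150 m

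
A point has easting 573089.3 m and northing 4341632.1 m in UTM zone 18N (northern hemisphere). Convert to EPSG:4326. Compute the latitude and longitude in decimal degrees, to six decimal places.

lat 39.220900°, lon -74.153299°

Zone 18N: λ₀ = -75°, k₀ = 0.9996, false easting 500000 m.
Meridian distance M = (N − FN)/k₀ = 4343369.4 m.
Inverse transverse Mercator on WGS84 gives φ = 39.22090044°, λ = -74.153299497°.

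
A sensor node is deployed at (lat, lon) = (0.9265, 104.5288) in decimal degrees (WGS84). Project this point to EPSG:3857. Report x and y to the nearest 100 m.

Web Mercator is spherical with R = a = 6378137 m.
x = R·λ = 6378137 × 1.824371723 = 11636092.789 m.
y = R·ln tan(π/4 + φ/2) = 6378137 × 0.016171180 = 103142.003 m.

x 11636100 m, y 103100 m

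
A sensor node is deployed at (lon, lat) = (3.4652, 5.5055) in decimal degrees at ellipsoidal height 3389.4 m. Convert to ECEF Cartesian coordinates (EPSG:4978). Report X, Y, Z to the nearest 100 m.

WGS84: a = 6378137 m, e² = 0.006694380; N(φ) = a/√(1−e²sin²φ) = 6378333.519 m.
X = (N+h)·cosφ·cosλ = 6340670.067 m; Y = (N+h)·cosφ·sinλ = 383946.569 m; Z = (N(1−e²)+h)·sinφ = 608174.217 m.

X 6340700 m, Y 383900 m, Z 608200 m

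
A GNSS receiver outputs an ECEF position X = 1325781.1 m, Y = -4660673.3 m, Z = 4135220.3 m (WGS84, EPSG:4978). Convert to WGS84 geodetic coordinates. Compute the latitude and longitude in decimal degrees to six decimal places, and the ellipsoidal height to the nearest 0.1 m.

λ = atan2(Y, X) = -74.12099964°; p = √(X²+Y²) = 4845572.3 m.
Bowring's method on WGS84 (a = 6378137 m, b = 6356752.314 m) gives φ = 40.66760005°, h = 1114.016 m.

lat 40.667600°, lon -74.121000°, h 1114.0 m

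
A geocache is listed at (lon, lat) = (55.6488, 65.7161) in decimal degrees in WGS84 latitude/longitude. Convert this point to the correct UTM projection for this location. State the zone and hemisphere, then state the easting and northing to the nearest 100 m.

Longitude 55.6488° lies in the 6° band [54°, 60°), giving zone 40; latitude is north of the equator, so 40N.
Zone 40 central meridian λ₀ = 6×40 − 183 = 57°; Δλ = -1.3512°.
Transverse Mercator on WGS84 with k₀ = 0.9996 gives E = 437996.494 m, N = 7288932.798 m.

Zone 40N: E 438000 m, N 7288900 m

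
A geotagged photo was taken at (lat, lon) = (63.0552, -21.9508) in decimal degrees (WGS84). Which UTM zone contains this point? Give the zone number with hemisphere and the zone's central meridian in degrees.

UTM zone = ⌊(λ + 180)/6⌋ + 1; -21.9508° ∈ [-24°, -18°) → zone 27.
Hemisphere: N (φ ≥ 0).
Central meridian λ₀ = 6×27 − 183 = -21°.

Zone 27N, central meridian -21°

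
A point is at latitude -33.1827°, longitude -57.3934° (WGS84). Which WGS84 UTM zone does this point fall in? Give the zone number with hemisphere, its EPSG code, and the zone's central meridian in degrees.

Zone 21S (EPSG:32721), central meridian -57°

UTM zone = ⌊(λ + 180)/6⌋ + 1; -57.3934° ∈ [-60°, -54°) → zone 21.
Hemisphere: S (φ < 0).
Central meridian λ₀ = 6×21 − 183 = -57°.
EPSG code: 32721.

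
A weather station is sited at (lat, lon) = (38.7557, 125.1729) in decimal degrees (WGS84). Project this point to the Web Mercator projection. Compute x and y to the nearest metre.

x 13934183 m, y 4686738 m

Web Mercator is spherical with R = a = 6378137 m.
x = R·λ = 6378137 × 2.184679239 = 13934183.489 m.
y = R·ln tan(π/4 + φ/2) = 6378137 × 0.734812981 = 4686737.863 m.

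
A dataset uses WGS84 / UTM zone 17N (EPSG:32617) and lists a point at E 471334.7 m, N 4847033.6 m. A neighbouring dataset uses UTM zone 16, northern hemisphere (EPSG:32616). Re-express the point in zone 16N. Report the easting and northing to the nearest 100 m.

UTM 17N → geographic: φ = 43.77580021°, λ = -81.35619944°.
UTM 16N (λ₀ = -87°) forward: E = 954218.770 m, N = 4862474.789 m.

E 954200 m, N 4862500 m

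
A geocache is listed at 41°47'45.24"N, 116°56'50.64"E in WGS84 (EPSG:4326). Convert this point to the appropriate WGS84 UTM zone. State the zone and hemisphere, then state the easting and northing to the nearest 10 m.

Longitude 116.9474° lies in the 6° band [114°, 120°), giving zone 50; latitude is north of the equator, so 50N.
Zone 50 central meridian λ₀ = 6×50 − 183 = 117°; Δλ = -0.0526°.
Transverse Mercator on WGS84 with k₀ = 0.9996 gives E = 495629.900 m, N = 4627116.977 m.

Zone 50N: E 495630 m, N 4627120 m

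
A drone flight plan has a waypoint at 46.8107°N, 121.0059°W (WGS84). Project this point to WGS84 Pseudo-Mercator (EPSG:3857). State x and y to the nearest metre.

Web Mercator is spherical with R = a = 6378137 m.
x = R·λ = 6378137 × -2.111951369 = -13470315.171 m.
y = R·ln tan(π/4 + φ/2) = 6378137 × 0.926795716 = 5911230.046 m.

x -13470315 m, y 5911230 m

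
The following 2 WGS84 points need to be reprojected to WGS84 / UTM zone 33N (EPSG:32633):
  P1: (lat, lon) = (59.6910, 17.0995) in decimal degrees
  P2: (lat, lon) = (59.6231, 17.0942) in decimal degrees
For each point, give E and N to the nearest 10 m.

P1: E 618180 m, N 6618870 m; P2: E 618120 m, N 6611300 m

UTM zone 33N: λ₀ = 15°, k₀ = 0.9996.
P1 (59.6910°, 17.0995°) → (618182.589, 6618869.026) m.
P2 (59.6231°, 17.0942°) → (618122.859, 6611300.599) m.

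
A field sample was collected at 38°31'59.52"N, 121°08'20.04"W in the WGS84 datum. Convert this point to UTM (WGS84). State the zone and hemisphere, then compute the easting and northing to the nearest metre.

Longitude -121.1389° lies in the 6° band [-126°, -120°), giving zone 10; latitude is north of the equator, so 10N.
Zone 10 central meridian λ₀ = 6×10 − 183 = -123°; Δλ = +1.8611°.
Transverse Mercator on WGS84 with k₀ = 0.9996 gives E = 662215.896 m, N = 4266618.940 m.

Zone 10N: E 662216 m, N 4266619 m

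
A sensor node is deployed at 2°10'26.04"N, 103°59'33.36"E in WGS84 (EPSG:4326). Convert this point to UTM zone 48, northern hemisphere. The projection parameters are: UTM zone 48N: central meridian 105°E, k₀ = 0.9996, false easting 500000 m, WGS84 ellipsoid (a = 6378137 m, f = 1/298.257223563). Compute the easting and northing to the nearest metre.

E 387976 m, N 240320 m

Zone 48 central meridian λ₀ = 6×48 − 183 = 105°; Δλ = -1.0074°.
Transverse Mercator on WGS84 with k₀ = 0.9996 gives E = 387975.946 m, N = 240319.785 m.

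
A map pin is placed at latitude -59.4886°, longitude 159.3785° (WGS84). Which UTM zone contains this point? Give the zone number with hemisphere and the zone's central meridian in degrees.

Zone 57S, central meridian 159°

UTM zone = ⌊(λ + 180)/6⌋ + 1; 159.3785° ∈ [156°, 162°) → zone 57.
Hemisphere: S (φ < 0).
Central meridian λ₀ = 6×57 − 183 = 159°.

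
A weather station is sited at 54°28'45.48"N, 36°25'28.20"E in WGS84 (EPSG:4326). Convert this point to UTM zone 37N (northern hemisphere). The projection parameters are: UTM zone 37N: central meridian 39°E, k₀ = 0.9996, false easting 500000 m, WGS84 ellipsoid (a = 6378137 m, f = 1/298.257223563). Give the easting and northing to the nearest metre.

E 333141 m, N 6039904 m

Zone 37 central meridian λ₀ = 6×37 − 183 = 39°; Δλ = -2.5755°.
Transverse Mercator on WGS84 with k₀ = 0.9996 gives E = 333140.631 m, N = 6039904.155 m.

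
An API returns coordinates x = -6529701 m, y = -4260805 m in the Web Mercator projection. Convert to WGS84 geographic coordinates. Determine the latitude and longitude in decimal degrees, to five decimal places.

lat -35.71010°, lon -58.65730°

R = 6378137 m. λ = x/R = -58.65730209°.
φ = 2·arctan(exp(y/R)) − 90° = 2·arctan(0.51272) − 90° = -35.71010328°.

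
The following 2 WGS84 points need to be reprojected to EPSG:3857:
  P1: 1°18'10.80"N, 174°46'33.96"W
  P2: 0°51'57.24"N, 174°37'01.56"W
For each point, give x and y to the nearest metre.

P1: x -19455986 m, y 145062 m; P2: x -19438287 m, y 96395 m

Web Mercator: x = R·λ, y = R·ln tan(π/4+φ/2), R = 6378137 m.
P1 (1.3030°, -174.7761°) → (-19455986.455, 145061.801) m.
P2 (0.8659°, -174.6171°) → (-19438286.656, 96395.217) m.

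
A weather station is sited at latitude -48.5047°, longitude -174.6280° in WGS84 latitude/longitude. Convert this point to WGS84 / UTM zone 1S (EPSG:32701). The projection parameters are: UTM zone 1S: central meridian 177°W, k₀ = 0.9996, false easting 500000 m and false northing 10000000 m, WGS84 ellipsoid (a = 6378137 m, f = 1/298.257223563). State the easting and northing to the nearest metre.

Zone 1 central meridian λ₀ = 6×1 − 183 = -177°; Δλ = +2.3720°.
Transverse Mercator on WGS84 with k₀ = 0.9996 gives E = 675201.773 m, N = 4624884.894 m.

E 675202 m, N 4624885 m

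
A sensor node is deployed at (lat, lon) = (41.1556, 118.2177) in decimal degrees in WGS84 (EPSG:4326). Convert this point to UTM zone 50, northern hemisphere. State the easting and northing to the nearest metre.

E 602170 m, N 4556745 m

Zone 50 central meridian λ₀ = 6×50 − 183 = 117°; Δλ = +1.2177°.
Transverse Mercator on WGS84 with k₀ = 0.9996 gives E = 602170.259 m, N = 4556744.939 m.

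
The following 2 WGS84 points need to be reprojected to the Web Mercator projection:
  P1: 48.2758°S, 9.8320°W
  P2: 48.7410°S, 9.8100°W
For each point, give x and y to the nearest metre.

Web Mercator: x = R·λ, y = R·ln tan(π/4+φ/2), R = 6378137 m.
P1 (-48.2758°, -9.8320°) → (-1094493.233, -6152861.393) m.
P2 (-48.7410°, -9.8100°) → (-1092044.205, -6231028.234) m.

P1: x -1094493 m, y -6152861 m; P2: x -1092044 m, y -6231028 m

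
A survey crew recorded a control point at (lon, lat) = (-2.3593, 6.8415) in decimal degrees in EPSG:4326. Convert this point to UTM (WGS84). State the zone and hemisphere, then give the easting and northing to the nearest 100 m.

Longitude -2.3593° lies in the 6° band [-6°, 0°), giving zone 30; latitude is north of the equator, so 30N.
Zone 30 central meridian λ₀ = 6×30 − 183 = -3°; Δλ = +0.6407°.
Transverse Mercator on WGS84 with k₀ = 0.9996 gives E = 570791.025 m, N = 756274.450 m.

Zone 30N: E 570800 m, N 756300 m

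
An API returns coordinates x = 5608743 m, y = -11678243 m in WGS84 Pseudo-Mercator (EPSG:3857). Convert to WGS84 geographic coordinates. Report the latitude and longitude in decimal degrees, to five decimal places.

R = 6378137 m. λ = x/R = 50.38419562°.
φ = 2·arctan(exp(y/R)) − 90° = 2·arctan(0.16026) − 90° = -71.79079982°.

lat -71.79080°, lon 50.38420°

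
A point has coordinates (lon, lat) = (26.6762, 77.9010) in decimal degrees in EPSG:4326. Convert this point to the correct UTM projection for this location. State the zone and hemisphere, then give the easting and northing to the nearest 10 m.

Zone 35N: E 492420 m, N 8647340 m

Longitude 26.6762° lies in the 6° band [24°, 30°), giving zone 35; latitude is north of the equator, so 35N.
Zone 35 central meridian λ₀ = 6×35 − 183 = 27°; Δλ = -0.3238°.
Transverse Mercator on WGS84 with k₀ = 0.9996 gives E = 492423.636 m, N = 8647342.106 m.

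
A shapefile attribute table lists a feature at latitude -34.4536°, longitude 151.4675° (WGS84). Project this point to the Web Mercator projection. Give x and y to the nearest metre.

Web Mercator is spherical with R = a = 6378137 m.
x = R·λ = 6378137 × 2.643606585 = 16861284.972 m.
y = R·ln tan(π/4 + φ/2) = 6378137 × -0.641233211 = -4089873.267 m.

x 16861285 m, y -4089873 m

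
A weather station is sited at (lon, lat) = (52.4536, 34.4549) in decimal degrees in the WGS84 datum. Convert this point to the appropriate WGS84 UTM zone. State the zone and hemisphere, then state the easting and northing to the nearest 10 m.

Zone 39N: E 633520 m, N 3813550 m

Longitude 52.4536° lies in the 6° band [48°, 54°), giving zone 39; latitude is north of the equator, so 39N.
Zone 39 central meridian λ₀ = 6×39 − 183 = 51°; Δλ = +1.4536°.
Transverse Mercator on WGS84 with k₀ = 0.9996 gives E = 633522.217 m, N = 3813554.626 m.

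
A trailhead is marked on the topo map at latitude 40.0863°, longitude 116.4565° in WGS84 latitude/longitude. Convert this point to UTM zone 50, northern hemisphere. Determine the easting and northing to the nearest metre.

E 453665 m, N 4437477 m

Zone 50 central meridian λ₀ = 6×50 − 183 = 117°; Δλ = -0.5435°.
Transverse Mercator on WGS84 with k₀ = 0.9996 gives E = 453665.340 m, N = 4437477.262 m.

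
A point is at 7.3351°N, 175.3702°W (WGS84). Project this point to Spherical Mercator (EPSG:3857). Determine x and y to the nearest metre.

Web Mercator is spherical with R = a = 6378137 m.
x = R·λ = 6378137 × -3.060787400 = -19522121.364 m.
y = R·ln tan(π/4 + φ/2) = 6378137 × 0.128372788 = 818779.231 m.

x -19522121 m, y 818779 m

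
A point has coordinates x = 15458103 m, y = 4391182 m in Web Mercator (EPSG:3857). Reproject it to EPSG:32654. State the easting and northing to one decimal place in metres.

Web Mercator inverse (R = 6378137 m) → φ = 36.65539840°, λ = 138.86250188°.
UTM 54N forward: E = 308946.163 m, N = 4058773.845 m.

E 308946.2 m, N 4058773.8 m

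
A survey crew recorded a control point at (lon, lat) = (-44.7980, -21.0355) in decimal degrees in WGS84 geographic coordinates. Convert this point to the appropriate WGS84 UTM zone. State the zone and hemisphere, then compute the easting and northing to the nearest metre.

Longitude -44.7980° lies in the 6° band [-48°, -42°), giving zone 23; latitude is south of the equator, so 23S.
Zone 23 central meridian λ₀ = 6×23 − 183 = -45°; Δλ = +0.2020°.
Transverse Mercator on WGS84 with k₀ = 0.9996 gives E = 520988.685 m, N = 7673910.191 m.

Zone 23S: E 520989 m, N 7673910 m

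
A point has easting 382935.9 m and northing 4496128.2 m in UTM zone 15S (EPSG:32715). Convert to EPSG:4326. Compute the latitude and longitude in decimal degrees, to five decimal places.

Zone 15S: λ₀ = -93°, k₀ = 0.9996, false easting 500000 m, false northing 10000000 m.
Meridian distance M = (N − FN)/k₀ = -5506074.2 m.
Inverse transverse Mercator on WGS84 gives φ = -49.67599975°, λ = -94.62260005°.

lat -49.67600°, lon -94.62260°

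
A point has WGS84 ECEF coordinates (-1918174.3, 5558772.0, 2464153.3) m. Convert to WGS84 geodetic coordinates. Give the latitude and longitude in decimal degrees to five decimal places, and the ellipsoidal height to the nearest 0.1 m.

λ = atan2(Y, X) = 109.03809986°; p = √(X²+Y²) = 5880420.0 m.
Bowring's method on WGS84 (a = 6378137 m, b = 6356752.314 m) gives φ = 22.87330033°, h = 915.198 m.

lat 22.87330°, lon 109.03810°, h 915.2 m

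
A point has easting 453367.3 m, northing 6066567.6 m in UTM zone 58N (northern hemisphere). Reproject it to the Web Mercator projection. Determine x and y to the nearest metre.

Unproject from UTM 58N (λ₀ = 165°) → φ = 54.74420015°, λ = 164.27560042°.
Web Mercator (R = 6378137 m): x = 18287076.189 m, y = 7312378.016 m.

x 18287076 m, y 7312378 m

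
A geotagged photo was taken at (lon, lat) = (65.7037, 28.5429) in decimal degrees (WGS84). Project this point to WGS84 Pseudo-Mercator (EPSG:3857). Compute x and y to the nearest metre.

Web Mercator is spherical with R = a = 6378137 m.
x = R·λ = 6378137 × 1.146745896 = 7314102.427 m.
y = R·ln tan(π/4 + φ/2) = 6378137 × 0.520151119 = 3317595.095 m.

x 7314102 m, y 3317595 m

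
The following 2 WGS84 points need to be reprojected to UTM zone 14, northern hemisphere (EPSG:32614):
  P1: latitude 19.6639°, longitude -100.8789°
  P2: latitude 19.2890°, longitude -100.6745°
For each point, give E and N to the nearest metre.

UTM zone 14N: λ₀ = -99°, k₀ = 0.9996.
P1 (19.6639°, -100.8789°) → (303015.963, 2175376.305) m.
P2 (19.2890°, -100.6745°) → (324045.832, 2133654.681) m.

P1: E 303016 m, N 2175376 m; P2: E 324046 m, N 2133655 m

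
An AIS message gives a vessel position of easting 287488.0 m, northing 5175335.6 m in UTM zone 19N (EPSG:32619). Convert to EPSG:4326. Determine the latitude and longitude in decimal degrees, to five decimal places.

Zone 19N: λ₀ = -69°, k₀ = 0.9996, false easting 500000 m.
Meridian distance M = (N − FN)/k₀ = 5177406.6 m.
Inverse transverse Mercator on WGS84 gives φ = 46.69780018°, λ = -71.77969952°.

lat 46.69780°, lon -71.77970°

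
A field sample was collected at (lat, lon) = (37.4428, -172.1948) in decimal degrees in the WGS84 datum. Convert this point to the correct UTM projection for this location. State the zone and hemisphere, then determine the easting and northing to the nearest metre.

Zone 2N: E 394309 m, N 4144665 m

Longitude -172.1948° lies in the 6° band [-174°, -168°), giving zone 2; latitude is north of the equator, so 2N.
Zone 2 central meridian λ₀ = 6×2 − 183 = -171°; Δλ = -1.1948°.
Transverse Mercator on WGS84 with k₀ = 0.9996 gives E = 394309.016 m, N = 4144665.489 m.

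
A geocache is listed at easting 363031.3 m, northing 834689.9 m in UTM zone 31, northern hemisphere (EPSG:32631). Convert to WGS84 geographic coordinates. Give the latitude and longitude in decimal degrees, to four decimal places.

lat 7.5495°, lon 1.7585°

Zone 31N: λ₀ = 3°, k₀ = 0.9996, false easting 500000 m.
Meridian distance M = (N − FN)/k₀ = 835023.9 m.
Inverse transverse Mercator on WGS84 gives φ = 7.54950002°, λ = 1.75849995°.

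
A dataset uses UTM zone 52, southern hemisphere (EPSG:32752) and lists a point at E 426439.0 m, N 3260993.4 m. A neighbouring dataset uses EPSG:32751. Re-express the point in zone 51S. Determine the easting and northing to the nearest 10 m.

UTM 52S → geographic: φ = -60.77970016°, λ = 127.64920009°.
UTM 51S (λ₀ = 123°) forward: E = 753049.905 m, N = 3252782.691 m.

E 753050 m, N 3252780 m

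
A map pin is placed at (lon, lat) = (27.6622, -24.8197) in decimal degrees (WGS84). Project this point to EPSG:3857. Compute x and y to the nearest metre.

x 3079342 m, y -2853615 m

Web Mercator is spherical with R = a = 6378137 m.
x = R·λ = 6378137 × 0.482796468 = 3079342.018 m.
y = R·ln tan(π/4 + φ/2) = 6378137 × -0.447405728 = -2853615.028 m.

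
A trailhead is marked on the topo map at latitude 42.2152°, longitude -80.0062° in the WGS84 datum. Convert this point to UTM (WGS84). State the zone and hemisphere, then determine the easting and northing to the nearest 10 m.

Longitude -80.0062° lies in the 6° band [-84°, -78°), giving zone 17; latitude is north of the equator, so 17N.
Zone 17 central meridian λ₀ = 6×17 − 183 = -81°; Δλ = +0.9938°.
Transverse Mercator on WGS84 with k₀ = 0.9996 gives E = 582026.667 m, N = 4674148.097 m.

Zone 17N: E 582030 m, N 4674150 m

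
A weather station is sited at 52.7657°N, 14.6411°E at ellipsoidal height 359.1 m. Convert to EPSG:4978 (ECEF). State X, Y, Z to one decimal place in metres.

X 3742097.2 m, Y 977610.3 m, Z 5055095.2 m

WGS84: a = 6378137 m, e² = 0.006694380; N(φ) = a/√(1−e²sin²φ) = 6391712.891 m.
X = (N+h)·cosφ·cosλ = 3742097.204 m; Y = (N+h)·cosφ·sinλ = 977610.298 m; Z = (N(1−e²)+h)·sinφ = 5055095.236 m.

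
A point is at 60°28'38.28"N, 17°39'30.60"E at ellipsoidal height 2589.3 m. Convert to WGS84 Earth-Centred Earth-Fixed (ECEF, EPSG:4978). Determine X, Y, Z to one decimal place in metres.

WGS84: a = 6378137 m, e² = 0.006694380; N(φ) = a/√(1−e²sin²φ) = 6394363.612 m.
X = (N+h)·cosφ·cosλ = 3003688.059 m; Y = (N+h)·cosφ·sinλ = 956202.498 m; Z = (N(1−e²)+h)·sinφ = 5529127.612 m.

X 3003688.1 m, Y 956202.5 m, Z 5529127.6 m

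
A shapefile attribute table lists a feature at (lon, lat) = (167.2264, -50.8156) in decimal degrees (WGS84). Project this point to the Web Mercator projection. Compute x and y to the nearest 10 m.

x 18615560 m, y -6588740 m

Web Mercator is spherical with R = a = 6378137 m.
x = R·λ = 6378137 × 2.918651276 = 18615557.695 m.
y = R·ln tan(π/4 + φ/2) = 6378137 × -1.033019530 = -6588740.089 m.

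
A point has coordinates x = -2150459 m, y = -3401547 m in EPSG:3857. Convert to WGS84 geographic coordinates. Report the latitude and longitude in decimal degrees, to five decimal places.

lat -29.20330°, lon -19.31790°

R = 6378137 m. λ = x/R = -19.31790188°.
φ = 2·arctan(exp(y/R)) − 90° = 2·arctan(0.58666) − 90° = -29.20329919°.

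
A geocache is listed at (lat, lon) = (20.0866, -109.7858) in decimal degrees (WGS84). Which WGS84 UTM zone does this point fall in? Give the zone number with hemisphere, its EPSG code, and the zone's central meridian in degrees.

Zone 12N (EPSG:32612), central meridian -111°

UTM zone = ⌊(λ + 180)/6⌋ + 1; -109.7858° ∈ [-114°, -108°) → zone 12.
Hemisphere: N (φ ≥ 0).
Central meridian λ₀ = 6×12 − 183 = -111°.
EPSG code: 32612.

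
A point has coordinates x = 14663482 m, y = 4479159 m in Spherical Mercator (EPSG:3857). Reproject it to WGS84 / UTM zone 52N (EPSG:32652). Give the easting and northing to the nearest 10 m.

Web Mercator inverse (R = 6378137 m) → φ = 37.28680170°, λ = 131.72429999°.
UTM 52N forward: E = 741508.471 m, N = 4130168.790 m.

E 741510 m, N 4130170 m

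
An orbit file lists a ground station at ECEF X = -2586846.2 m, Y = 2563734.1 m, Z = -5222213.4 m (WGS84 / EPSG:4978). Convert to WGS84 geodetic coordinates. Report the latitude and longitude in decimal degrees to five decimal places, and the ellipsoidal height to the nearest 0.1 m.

lat -55.28780°, lon 135.25710°, h 3064.0 m

λ = atan2(Y, X) = 135.25710052°; p = √(X²+Y²) = 3642046.9 m.
Bowring's method on WGS84 (a = 6378137 m, b = 6356752.314 m) gives φ = -55.28779994°, h = 3063.993 m.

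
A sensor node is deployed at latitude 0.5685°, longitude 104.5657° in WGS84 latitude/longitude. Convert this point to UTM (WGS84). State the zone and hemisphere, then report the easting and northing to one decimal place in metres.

Longitude 104.5657° lies in the 6° band [102°, 108°), giving zone 48; latitude is north of the equator, so 48N.
Zone 48 central meridian λ₀ = 6×48 − 183 = 105°; Δλ = -0.4343°.
Transverse Mercator on WGS84 with k₀ = 0.9996 gives E = 451675.181 m, N = 62838.169 m.

Zone 48N: E 451675.2 m, N 62838.2 m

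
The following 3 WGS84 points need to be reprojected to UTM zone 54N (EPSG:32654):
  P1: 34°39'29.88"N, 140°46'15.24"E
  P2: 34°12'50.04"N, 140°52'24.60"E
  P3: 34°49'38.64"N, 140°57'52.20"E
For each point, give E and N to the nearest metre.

P1: E 479008 m, N 3835175 m; P2: E 488347 m, N 3785880 m; P3: E 496754 m, N 3853903 m

UTM zone 54N: λ₀ = 141°, k₀ = 0.9996.
P1 (34.6583°, 140.7709°) → (479007.692, 3835174.768) m.
P2 (34.2139°, 140.8735°) → (488347.358, 3785880.432) m.
P3 (34.8274°, 140.9645°) → (496753.779, 3853903.227) m.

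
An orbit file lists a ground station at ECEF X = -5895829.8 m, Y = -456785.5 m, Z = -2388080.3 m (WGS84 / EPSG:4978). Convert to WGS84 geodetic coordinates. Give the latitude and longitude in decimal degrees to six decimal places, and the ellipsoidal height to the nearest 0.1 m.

lat -22.124500°, lon -175.569800°, h 2365.3 m

λ = atan2(Y, X) = -175.56980034°; p = √(X²+Y²) = 5913498.3 m.
Bowring's method on WGS84 (a = 6378137 m, b = 6356752.314 m) gives φ = -22.12450013°, h = 2365.336 m.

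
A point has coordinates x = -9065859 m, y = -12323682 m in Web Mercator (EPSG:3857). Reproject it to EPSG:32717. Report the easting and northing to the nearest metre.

E 486066 m, N 1841683 m

Web Mercator inverse (R = 6378137 m) → φ = -73.51799930°, λ = -81.43999703°.
UTM 17S forward: E = 486066.335 m, N = 1841683.117 m.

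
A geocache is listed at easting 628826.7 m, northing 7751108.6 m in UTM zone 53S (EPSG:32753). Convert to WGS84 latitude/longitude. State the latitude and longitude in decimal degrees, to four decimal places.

Zone 53S: λ₀ = 135°, k₀ = 0.9996, false easting 500000 m, false northing 10000000 m.
Meridian distance M = (N − FN)/k₀ = -2249791.3 m.
Inverse transverse Mercator on WGS84 gives φ = -20.33369993°, λ = 136.23409997°.

lat -20.3337°, lon 136.2341°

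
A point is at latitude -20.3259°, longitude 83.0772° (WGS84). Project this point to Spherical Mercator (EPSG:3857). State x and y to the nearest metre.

Web Mercator is spherical with R = a = 6378137 m.
x = R·λ = 6378137 × 1.449970673 = 9248111.601 m.
y = R·ln tan(π/4 + φ/2) = 6378137 × -0.362437885 = -2311678.484 m.

x 9248112 m, y -2311678 m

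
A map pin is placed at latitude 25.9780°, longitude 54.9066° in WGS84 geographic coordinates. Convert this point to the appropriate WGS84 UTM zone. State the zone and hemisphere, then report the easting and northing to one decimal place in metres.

Zone 40N: E 290429.5 m, N 2874925.0 m

Longitude 54.9066° lies in the 6° band [54°, 60°), giving zone 40; latitude is north of the equator, so 40N.
Zone 40 central meridian λ₀ = 6×40 − 183 = 57°; Δλ = -2.0934°.
Transverse Mercator on WGS84 with k₀ = 0.9996 gives E = 290429.466 m, N = 2874924.963 m.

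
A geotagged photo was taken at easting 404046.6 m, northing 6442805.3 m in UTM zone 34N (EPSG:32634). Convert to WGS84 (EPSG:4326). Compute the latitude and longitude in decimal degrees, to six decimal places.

lat 58.116200°, lon 19.371300°

Zone 34N: λ₀ = 21°, k₀ = 0.9996, false easting 500000 m.
Meridian distance M = (N − FN)/k₀ = 6445383.5 m.
Inverse transverse Mercator on WGS84 gives φ = 58.11619971°, λ = 19.37129992°.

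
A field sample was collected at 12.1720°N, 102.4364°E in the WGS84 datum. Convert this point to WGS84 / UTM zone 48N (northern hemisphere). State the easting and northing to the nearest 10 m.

Zone 48 central meridian λ₀ = 6×48 − 183 = 105°; Δλ = -2.5636°.
Transverse Mercator on WGS84 with k₀ = 0.9996 gives E = 221021.628 m, N = 1346889.764 m.

E 221020 m, N 1346890 m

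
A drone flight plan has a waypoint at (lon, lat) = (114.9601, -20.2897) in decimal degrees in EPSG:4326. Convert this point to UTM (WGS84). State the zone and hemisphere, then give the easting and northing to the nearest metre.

Zone 50S: E 286974 m, N 7755145 m

Longitude 114.9601° lies in the 6° band [114°, 120°), giving zone 50; latitude is south of the equator, so 50S.
Zone 50 central meridian λ₀ = 6×50 − 183 = 117°; Δλ = -2.0399°.
Transverse Mercator on WGS84 with k₀ = 0.9996 gives E = 286974.468 m, N = 7755144.574 m.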